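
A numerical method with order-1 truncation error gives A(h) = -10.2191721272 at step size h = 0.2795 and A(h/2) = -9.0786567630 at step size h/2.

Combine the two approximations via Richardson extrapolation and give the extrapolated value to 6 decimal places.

-7.938141

With r = 1 the leading error scales as h^1, so the weight is 2^1 = 2.
Numerator 2*A(h/2) − A(h) = 2*(-9.0786567630) − (-10.2191721272) = -7.9381413988
Extrapolated: (-7.9381413988) / 1 = -7.9381413988
Gap between inputs: 1.141e+00; correction applied: +1.1405153642.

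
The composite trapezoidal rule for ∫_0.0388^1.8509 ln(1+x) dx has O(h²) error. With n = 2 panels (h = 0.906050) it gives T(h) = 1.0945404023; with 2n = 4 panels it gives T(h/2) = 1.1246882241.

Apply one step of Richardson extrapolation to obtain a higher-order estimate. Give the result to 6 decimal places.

1.134737

Method order is 2; weight 2^2 = 4.
4·1.1246882241 = 4.4987528964; subtract 1.0945404023 → 3.4042124941
(4·1.1246882241 − 1.0945404023)/(4 − 1) = 1.1347374980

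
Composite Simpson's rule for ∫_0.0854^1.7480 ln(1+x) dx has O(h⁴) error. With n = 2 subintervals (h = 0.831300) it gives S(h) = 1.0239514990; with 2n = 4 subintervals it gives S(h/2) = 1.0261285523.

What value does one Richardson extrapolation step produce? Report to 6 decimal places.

1.026274

r = 4, so 2^r = 16.
16 × 1.0261285523 = 16.4180568368; 16.4180568368 − 1.0239514990 = 15.3941053378
Divide by 2^4 − 1 = 15.
So the Richardson estimate is 1.0262736892.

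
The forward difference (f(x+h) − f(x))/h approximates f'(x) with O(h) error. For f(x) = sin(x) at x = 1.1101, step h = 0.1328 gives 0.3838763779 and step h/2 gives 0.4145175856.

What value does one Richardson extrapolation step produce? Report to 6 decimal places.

0.445159

Order 1 gives 2^r = 2 and 2^r − 1 = 1.
Top: 2(0.4145175856) − (0.3838763779) = 0.4451587933
0.4451587933 ÷ 1 = 0.4451587933
Gap between inputs: 3.064e-02; correction applied: +0.0306412077.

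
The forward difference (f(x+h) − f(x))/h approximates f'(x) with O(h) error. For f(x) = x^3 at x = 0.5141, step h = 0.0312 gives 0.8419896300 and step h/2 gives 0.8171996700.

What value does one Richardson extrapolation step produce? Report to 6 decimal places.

r = 1, so 2^r = 2.
A(h/2) − A(h) = 0.8171996700 − 0.8419896300 = -0.0247899600
Correction (A(h/2) − A(h))/(2 − 1) = (-0.0247899600)/1 = -0.0247899600
R = A(h/2) + (A(h/2) − A(h))/1 = 0.8171996700 − 0.0247899600 = 0.7924097100

0.792410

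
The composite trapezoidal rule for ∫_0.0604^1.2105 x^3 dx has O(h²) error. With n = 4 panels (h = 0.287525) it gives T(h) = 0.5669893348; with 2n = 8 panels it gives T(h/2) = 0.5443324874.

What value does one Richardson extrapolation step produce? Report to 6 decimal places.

Leading term ∝ h^2; use weight 4 = 2^2.
Weighted: 2.1773299496 − 0.5669893348 = 1.6103406148
(4*0.5443324874 − 0.5669893348)/(4 − 1) = 0.5367802049
Correction |R − A(h/2)| = 7.552e-03; gap |A(h/2) − A(h)| = 2.266e-02.

0.536780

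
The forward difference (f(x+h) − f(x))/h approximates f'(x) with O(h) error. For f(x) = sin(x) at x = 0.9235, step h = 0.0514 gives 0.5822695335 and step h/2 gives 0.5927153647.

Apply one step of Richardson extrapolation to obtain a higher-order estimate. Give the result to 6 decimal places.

0.603161

With r = 1 the leading error scales as h^1, so the weight is 2^1 = 2.
2^1·A(h/2) = 1.1854307294; minus A(h) gives 0.6031611959.
0.6031611959 ÷ 1 = 0.6031611959
Shift from A(h/2): +0.0104458312.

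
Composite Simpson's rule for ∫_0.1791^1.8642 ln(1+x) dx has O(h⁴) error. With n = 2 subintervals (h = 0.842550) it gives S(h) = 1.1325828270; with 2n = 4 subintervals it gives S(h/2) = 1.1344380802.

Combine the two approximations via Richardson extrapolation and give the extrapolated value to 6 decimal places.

1.134562

Error is O(h^4); halving h shrinks it by 2^4 = 16.
16×1.1344380802 − 1.1325828270 = 17.0184264562
(16×1.1344380802 − 1.1325828270)/(16 − 1) = 1.1345617637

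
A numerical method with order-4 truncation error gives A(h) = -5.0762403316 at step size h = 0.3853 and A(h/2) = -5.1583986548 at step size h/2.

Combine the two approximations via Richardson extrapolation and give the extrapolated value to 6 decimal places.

The method has order 4: 2^4 = 16.
Numerator 16 × A(h/2) − A(h) = 16 × (-5.1583986548) − (-5.0762403316) = -77.4581381452
Denominator 16 − 1 = 15.
Result: -5.1638758763
Gap between inputs: 8.216e-02; correction applied: −0.0054772215.

-5.163876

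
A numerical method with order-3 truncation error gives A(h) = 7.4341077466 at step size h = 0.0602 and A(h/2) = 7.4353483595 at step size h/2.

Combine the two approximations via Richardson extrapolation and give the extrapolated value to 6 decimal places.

7.435526

Method order is 3; weight 2^3 = 8.
Top: 8(7.4353483595) − (7.4341077466) = 52.0486791294
Extrapolated: 52.0486791294 / 7 = 7.4355255899
Correction |R − A(h/2)| = 1.772e-04; gap |A(h/2) − A(h)| = 1.241e-03.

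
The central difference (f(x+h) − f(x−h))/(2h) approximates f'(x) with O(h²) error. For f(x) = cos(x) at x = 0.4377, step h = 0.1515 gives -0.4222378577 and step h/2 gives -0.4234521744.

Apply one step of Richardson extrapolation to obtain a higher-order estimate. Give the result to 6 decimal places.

-0.423857

Leading term ∝ h^2; use weight 4 = 2^2.
Weighted: (-1.6938086976) − (-0.4222378577) = -1.2715708399
Divide by 2^2 − 1 = 3.
Extrapolated: (-1.2715708399) / 3 = -0.4238569466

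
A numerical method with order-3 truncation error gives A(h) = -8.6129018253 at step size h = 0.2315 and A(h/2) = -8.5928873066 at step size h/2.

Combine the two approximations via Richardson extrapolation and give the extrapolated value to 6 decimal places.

Method order is 3; weight 2^3 = 8.
8·(-8.5928873066) − (-8.6129018253) = -60.1301966275
Denominator 8 − 1 = 7.
(-60.1301966275) ÷ 7 = -8.5900280896

-8.590028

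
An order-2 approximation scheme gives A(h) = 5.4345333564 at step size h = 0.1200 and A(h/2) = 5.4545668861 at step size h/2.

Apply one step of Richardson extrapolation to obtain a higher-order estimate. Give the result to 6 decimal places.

r = 2, so 2^r = 4.
A(h/2) − A(h) = 5.4545668861 − 5.4345333564 = 0.0200335297
Correction (A(h/2) − A(h))/(4 − 1) = 0.0200335297/3 = 0.0066778432
R = A(h/2) + (A(h/2) − A(h))/3 = 5.4545668861 + 0.0066778432 = 5.4612447293

5.461245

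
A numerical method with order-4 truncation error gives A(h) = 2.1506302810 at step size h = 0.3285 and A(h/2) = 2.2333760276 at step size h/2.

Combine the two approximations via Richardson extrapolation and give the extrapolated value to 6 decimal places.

2.238892

The method has order 4: 2^4 = 16.
2^4 × A(h/2) = 35.7340164416; minus A(h) gives 33.5833861606.
Extrapolated: 33.5833861606 / 15 = 2.2388924107
Correction |R − A(h/2)| = 5.516e-03; gap |A(h/2) − A(h)| = 8.275e-02.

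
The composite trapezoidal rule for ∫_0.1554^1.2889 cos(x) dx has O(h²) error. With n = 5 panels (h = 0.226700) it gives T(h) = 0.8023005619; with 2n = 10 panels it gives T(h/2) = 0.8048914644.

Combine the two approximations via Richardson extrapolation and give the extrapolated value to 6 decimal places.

Method order is 2; weight 2^2 = 4.
Numerator 4·A(h/2) − A(h) = 4·0.8048914644 − 0.8023005619 = 2.4172652957
Denominator 4 − 1 = 3.
Result: 0.8057550986
Gap between inputs: 2.591e-03; correction applied: +0.0008636342.

0.805755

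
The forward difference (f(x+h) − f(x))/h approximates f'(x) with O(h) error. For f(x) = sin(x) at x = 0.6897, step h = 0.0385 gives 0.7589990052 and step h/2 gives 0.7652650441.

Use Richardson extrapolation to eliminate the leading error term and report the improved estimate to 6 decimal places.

0.771531

r = 1: numerator weight 2, denominator 1.
Top: 2(0.7652650441) − (0.7589990052) = 0.7715310830
Divide by 2^1 − 1 = 1.
R = 0.7715310830/1 = 0.7715310830
Shift from A(h/2): +0.0062660389.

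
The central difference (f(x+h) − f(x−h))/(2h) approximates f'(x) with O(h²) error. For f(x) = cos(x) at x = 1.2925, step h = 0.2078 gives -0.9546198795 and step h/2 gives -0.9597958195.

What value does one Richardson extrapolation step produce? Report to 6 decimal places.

-0.961521

r = 2: numerator weight 4, denominator 3.
Numerator 4*A(h/2) − A(h) = 4*(-0.9597958195) − (-0.9546198795) = -2.8845633985
Extrapolated: (-2.8845633985) / 3 = -0.9615211328
Correction |R − A(h/2)| = 1.725e-03; gap |A(h/2) − A(h)| = 5.176e-03.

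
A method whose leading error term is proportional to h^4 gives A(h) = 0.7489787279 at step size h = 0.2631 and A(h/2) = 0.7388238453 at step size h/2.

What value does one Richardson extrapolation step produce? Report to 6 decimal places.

The method has order 4: 2^4 = 16.
16·0.7388238453 = 11.8211815248; subtract 0.7489787279 → 11.0722027969
(16·0.7388238453 − 0.7489787279)/(16 − 1) = 0.7381468531
Correction |R − A(h/2)| = 6.770e-04; gap |A(h/2) − A(h)| = 1.015e-02.

0.738147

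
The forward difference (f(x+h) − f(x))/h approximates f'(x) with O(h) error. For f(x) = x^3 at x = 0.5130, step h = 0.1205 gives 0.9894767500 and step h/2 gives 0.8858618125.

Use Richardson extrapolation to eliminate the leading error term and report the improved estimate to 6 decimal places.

With r = 1 the leading error scales as h^1, so the weight is 2^1 = 2.
2×0.8858618125 − 0.9894767500 = 0.7822468750
(2×0.8858618125 − 0.9894767500)/(2 − 1) = 0.7822468750
Gap between inputs: 1.036e-01; correction applied: −0.1036149375.

0.782247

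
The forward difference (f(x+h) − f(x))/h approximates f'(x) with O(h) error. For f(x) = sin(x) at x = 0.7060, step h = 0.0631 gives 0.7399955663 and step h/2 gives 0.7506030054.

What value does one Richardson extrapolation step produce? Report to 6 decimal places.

r = 1, so 2^r = 2.
2^1*A(h/2) = 1.5012060108; minus A(h) gives 0.7612104445.
0.7612104445 ÷ 1 = 0.7612104445
Shift from A(h/2): +0.0106074391.

0.761210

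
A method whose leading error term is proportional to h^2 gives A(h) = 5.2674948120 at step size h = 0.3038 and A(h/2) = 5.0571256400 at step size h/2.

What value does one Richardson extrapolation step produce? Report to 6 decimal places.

4.987003

r = 2, so 2^r = 4.
Difference of the inputs: 5.0571256400 − 5.2674948120 = -0.2103691720
Divide by 2^2 − 1 = 3: (-0.2103691720)/3 = -0.0701230573
R = A(h/2) + (A(h/2) − A(h))/3 = 5.0571256400 − 0.0701230573 = 4.9870025827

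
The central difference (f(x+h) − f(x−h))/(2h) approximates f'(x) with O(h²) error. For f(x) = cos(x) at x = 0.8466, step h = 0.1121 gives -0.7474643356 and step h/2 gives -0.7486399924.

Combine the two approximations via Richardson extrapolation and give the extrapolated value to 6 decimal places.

-0.749032

The method has order 2: 2^2 = 4.
2^2·A(h/2) = -2.9945599696; minus A(h) gives -2.2470956340.
R = (-2.2470956340)/3 = -0.7490318780
Shift from A(h/2): −0.0003918856.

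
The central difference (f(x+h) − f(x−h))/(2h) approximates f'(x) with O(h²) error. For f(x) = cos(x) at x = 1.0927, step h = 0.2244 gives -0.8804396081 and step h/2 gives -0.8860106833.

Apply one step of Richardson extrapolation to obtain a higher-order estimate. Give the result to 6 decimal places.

Method order is 2; weight 2^2 = 4.
4×(-0.8860106833) = -3.5440427332; subtract (-0.8804396081) → -2.6636031251
(4×(-0.8860106833) − (-0.8804396081))/(4 − 1) = -0.8878677084

-0.887868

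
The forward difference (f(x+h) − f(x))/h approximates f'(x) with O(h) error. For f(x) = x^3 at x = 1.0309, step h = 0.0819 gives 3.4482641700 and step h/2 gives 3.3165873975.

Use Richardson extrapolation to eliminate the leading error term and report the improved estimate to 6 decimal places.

3.184911

Leading term ∝ h^1; use weight 2 = 2^1.
2^1*A(h/2) = 6.6331747950; minus A(h) gives 3.1849106250.
R = 3.1849106250/1 = 3.1849106250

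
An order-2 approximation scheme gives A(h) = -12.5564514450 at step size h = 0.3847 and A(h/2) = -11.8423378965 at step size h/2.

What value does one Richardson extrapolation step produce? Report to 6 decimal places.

-11.604300

r = 2: numerator weight 4, denominator 3.
Difference of the inputs: -11.8423378965 − (-12.5564514450) = 0.7141135485
Divide by 2^2 − 1 = 3: 0.7141135485/3 = 0.2380378495
R = -11.8423378965 + 0.2380378495 = -11.6043000470
Gap between inputs: 7.141e-01; correction applied: +0.2380378495.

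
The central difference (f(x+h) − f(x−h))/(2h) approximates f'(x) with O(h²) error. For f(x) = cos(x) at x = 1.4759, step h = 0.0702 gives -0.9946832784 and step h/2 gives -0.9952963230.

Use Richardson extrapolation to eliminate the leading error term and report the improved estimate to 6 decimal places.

-0.995501

r = 2, so 2^r = 4.
4·(-0.9952963230) − (-0.9946832784) = -2.9865020136
Divide by 2^2 − 1 = 3.
(4·(-0.9952963230) − (-0.9946832784))/(4 − 1) = -0.9955006712
Shift from A(h/2): −0.0002043482.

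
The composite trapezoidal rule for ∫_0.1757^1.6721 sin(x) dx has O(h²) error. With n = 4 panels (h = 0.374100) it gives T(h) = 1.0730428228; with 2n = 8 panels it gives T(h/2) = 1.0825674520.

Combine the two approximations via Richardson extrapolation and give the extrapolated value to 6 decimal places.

Order 2 gives 2^r = 4 and 2^r − 1 = 3.
2^2·A(h/2) = 4.3302698080; minus A(h) gives 3.2572269852.
Extrapolated: 3.2572269852 / 3 = 1.0857423284

1.085742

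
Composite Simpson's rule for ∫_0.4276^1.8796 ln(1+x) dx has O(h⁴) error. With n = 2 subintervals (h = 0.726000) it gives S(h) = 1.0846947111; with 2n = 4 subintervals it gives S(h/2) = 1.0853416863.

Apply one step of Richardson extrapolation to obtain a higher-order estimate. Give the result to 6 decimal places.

r = 4: numerator weight 16, denominator 15.
Numerator 16×A(h/2) − A(h) = 16×1.0853416863 − 1.0846947111 = 16.2807722697
(16×1.0853416863 − 1.0846947111)/(16 − 1) = 1.0853848180

1.085385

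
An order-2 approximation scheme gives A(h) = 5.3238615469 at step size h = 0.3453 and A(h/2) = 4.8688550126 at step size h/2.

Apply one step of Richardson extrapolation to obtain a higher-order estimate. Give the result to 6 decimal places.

4.717186

Error is O(h^2); halving h shrinks it by 2^2 = 4.
Numerator 4·A(h/2) − A(h) = 4·4.8688550126 − 5.3238615469 = 14.1515585035
(4·4.8688550126 − 5.3238615469)/(4 − 1) = 4.7171861678
Shift from A(h/2): −0.1516688448.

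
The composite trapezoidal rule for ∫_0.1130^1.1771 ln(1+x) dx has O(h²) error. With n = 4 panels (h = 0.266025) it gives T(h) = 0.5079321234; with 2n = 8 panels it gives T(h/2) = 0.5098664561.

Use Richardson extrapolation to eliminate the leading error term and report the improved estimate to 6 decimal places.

r = 2, so 2^r = 4.
Numerator 4*A(h/2) − A(h) = 4*0.5098664561 − 0.5079321234 = 1.5315337010
Denominator 4 − 1 = 3.
R = 1.5315337010/3 = 0.5105112337

0.510511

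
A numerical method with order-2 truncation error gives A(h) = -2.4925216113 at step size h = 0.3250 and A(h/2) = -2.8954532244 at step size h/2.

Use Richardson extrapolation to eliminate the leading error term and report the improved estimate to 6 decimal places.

-3.029764

r = 2: numerator weight 4, denominator 3.
A(h/2) − A(h) = -2.8954532244 − (-2.4925216113) = -0.4029316131
Correction (A(h/2) − A(h))/(4 − 1) = (-0.4029316131)/3 = -0.1343105377
R = -2.8954532244 − 0.1343105377 = -3.0297637621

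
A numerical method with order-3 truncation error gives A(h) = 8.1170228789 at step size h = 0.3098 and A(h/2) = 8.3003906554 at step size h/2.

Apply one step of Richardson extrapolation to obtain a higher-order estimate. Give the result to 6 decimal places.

8.326586

Error is O(h^3); halving h shrinks it by 2^3 = 8.
A(h/2) − A(h) = 8.3003906554 − 8.1170228789 = 0.1833677765
Correction (A(h/2) − A(h))/(8 − 1) = 0.1833677765/7 = 0.0261953966
R = A(h/2) + (A(h/2) − A(h))/7 = 8.3003906554 + 0.0261953966 = 8.3265860520
Shift from A(h/2): +0.0261953966.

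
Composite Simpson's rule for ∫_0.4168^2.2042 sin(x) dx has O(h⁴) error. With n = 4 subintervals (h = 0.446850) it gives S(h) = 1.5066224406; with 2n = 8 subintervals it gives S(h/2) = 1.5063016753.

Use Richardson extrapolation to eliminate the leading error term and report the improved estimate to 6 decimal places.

Leading term ∝ h^4; use weight 16 = 2^4.
16*1.5063016753 = 24.1008268048; 24.1008268048 − 1.5066224406 = 22.5942043642
Divide by 2^4 − 1 = 15.
So the Richardson estimate is 1.5062802909.

1.506280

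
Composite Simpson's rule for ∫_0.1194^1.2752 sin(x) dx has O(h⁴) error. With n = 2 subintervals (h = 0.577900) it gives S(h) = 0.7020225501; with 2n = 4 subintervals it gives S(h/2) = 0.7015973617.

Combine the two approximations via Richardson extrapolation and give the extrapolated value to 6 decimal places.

Method order is 4; weight 2^4 = 16.
Top: 16(0.7015973617) − (0.7020225501) = 10.5235352371
R = 10.5235352371/15 = 0.7015690158
Shift from A(h/2): −0.0000283459.

0.701569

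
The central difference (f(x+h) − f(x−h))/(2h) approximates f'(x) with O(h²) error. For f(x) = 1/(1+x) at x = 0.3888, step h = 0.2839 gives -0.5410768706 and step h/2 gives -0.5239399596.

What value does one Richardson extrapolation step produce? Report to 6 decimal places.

-0.518228

r = 2: numerator weight 4, denominator 3.
Top: 4(-0.5239399596) − (-0.5410768706) = -1.5546829678
R = (-1.5546829678)/3 = -0.5182276559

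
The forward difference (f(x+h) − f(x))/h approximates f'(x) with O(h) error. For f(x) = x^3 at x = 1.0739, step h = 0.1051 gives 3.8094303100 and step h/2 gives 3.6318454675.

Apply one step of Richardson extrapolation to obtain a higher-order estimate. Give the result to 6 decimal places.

3.454261

The method has order 1: 2^1 = 2.
2^1·A(h/2) = 7.2636909350; minus A(h) gives 3.4542606250.
Extrapolated: 3.4542606250 / 1 = 3.4542606250
Shift from A(h/2): −0.1775848425.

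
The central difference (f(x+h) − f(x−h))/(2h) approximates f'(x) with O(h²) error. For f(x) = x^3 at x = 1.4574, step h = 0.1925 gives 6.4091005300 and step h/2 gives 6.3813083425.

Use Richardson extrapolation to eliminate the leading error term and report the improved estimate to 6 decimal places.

6.372044

Order 2 gives 2^r = 4 and 2^r − 1 = 3.
2^2 × A(h/2) = 25.5252333700; minus A(h) gives 19.1161328400.
19.1161328400 ÷ 3 = 6.3720442800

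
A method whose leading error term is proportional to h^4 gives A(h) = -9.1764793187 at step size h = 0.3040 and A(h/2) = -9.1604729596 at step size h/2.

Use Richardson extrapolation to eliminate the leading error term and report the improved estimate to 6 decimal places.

-9.159406

With r = 4 the leading error scales as h^4, so the weight is 2^4 = 16.
Top: 16(-9.1604729596) − (-9.1764793187) = -137.3910880349
Divide by 2^4 − 1 = 15.
(16*(-9.1604729596) − (-9.1764793187))/(16 − 1) = -9.1594058690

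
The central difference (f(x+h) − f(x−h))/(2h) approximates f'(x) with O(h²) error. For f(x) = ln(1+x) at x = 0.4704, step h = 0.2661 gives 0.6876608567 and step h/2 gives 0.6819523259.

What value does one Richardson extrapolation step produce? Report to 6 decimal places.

Error is O(h^2); halving h shrinks it by 2^2 = 4.
4×0.6819523259 = 2.7278093036; subtract 0.6876608567 → 2.0401484469
Divide by 2^2 − 1 = 3.
(4×0.6819523259 − 0.6876608567)/(4 − 1) = 0.6800494823

0.680049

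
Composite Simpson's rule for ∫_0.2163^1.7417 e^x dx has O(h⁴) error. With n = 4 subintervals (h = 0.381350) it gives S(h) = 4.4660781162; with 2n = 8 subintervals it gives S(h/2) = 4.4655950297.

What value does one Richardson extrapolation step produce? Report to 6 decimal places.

4.465563

The method has order 4: 2^4 = 16.
16×4.4655950297 − 4.4660781162 = 66.9834423590
(16×4.4655950297 − 4.4660781162)/(16 − 1) = 4.4655628239
Gap between inputs: 4.831e-04; correction applied: −0.0000322058.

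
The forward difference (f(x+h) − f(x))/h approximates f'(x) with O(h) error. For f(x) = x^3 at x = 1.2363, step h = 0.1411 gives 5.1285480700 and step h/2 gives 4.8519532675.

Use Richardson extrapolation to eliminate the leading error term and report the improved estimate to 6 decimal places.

4.575358

r = 1: numerator weight 2, denominator 1.
Weighted: 9.7039065350 − 5.1285480700 = 4.5753584650
Divide by 2^1 − 1 = 1.
Extrapolated: 4.5753584650 / 1 = 4.5753584650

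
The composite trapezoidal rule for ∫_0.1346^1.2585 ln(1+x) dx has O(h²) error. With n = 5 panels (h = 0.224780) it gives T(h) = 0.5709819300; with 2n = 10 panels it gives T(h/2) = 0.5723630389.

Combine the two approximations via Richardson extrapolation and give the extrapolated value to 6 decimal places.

0.572823

Leading term ∝ h^2; use weight 4 = 2^2.
4×0.5723630389 − 0.5709819300 = 1.7184702256
1.7184702256 ÷ 3 = 0.5728234085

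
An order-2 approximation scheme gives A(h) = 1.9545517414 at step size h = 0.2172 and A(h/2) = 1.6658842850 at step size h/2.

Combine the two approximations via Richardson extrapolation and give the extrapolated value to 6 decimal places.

Method order is 2; weight 2^2 = 4.
A(h/2) − A(h) = 1.6658842850 − 1.9545517414 = -0.2886674564
Correction (A(h/2) − A(h))/(4 − 1) = (-0.2886674564)/3 = -0.0962224855
R = 1.6658842850 − 0.0962224855 = 1.5696617995
Correction |R − A(h/2)| = 9.622e-02; gap |A(h/2) − A(h)| = 2.887e-01.

1.569662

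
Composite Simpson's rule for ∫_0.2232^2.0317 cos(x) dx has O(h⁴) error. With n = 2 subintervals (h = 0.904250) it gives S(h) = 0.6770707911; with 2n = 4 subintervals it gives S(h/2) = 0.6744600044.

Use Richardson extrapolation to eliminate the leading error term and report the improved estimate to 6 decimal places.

Order 4 gives 2^r = 16 and 2^r − 1 = 15.
Top: 16(0.6744600044) − (0.6770707911) = 10.1142892793
Denominator 16 − 1 = 15.
R = 10.1142892793/15 = 0.6742859520
Correction |R − A(h/2)| = 1.741e-04; gap |A(h/2) − A(h)| = 2.611e-03.

0.674286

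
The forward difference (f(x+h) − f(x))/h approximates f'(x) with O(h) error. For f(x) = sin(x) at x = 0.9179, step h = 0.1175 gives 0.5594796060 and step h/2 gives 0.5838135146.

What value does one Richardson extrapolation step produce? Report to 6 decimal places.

0.608147

With r = 1 the leading error scales as h^1, so the weight is 2^1 = 2.
2^1·A(h/2) = 1.1676270292; minus A(h) gives 0.6081474232.
0.6081474232 ÷ 1 = 0.6081474232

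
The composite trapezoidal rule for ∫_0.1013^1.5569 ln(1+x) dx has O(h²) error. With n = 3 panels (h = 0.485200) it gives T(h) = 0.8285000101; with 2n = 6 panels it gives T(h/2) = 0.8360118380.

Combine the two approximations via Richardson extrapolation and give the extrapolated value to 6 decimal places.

Leading term ∝ h^2; use weight 4 = 2^2.
Top: 4(0.8360118380) − (0.8285000101) = 2.5155473419
2.5155473419 ÷ 3 = 0.8385157806

0.838516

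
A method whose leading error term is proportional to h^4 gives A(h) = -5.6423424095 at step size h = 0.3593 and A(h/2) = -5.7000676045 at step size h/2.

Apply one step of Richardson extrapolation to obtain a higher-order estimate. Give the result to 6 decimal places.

-5.703916

With r = 4 the leading error scales as h^4, so the weight is 2^4 = 16.
2^4×A(h/2) = -91.2010816720; minus A(h) gives -85.5587392625.
(16×(-5.7000676045) − (-5.6423424095))/(16 − 1) = -5.7039159508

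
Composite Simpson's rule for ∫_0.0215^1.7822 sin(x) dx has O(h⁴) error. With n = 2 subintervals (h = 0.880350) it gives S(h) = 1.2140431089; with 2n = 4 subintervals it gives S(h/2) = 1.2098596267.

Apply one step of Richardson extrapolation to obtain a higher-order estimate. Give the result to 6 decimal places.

r = 4: numerator weight 16, denominator 15.
A(h/2) − A(h) = 1.2098596267 − 1.2140431089 = -0.0041834822
Correction (A(h/2) − A(h))/(16 − 1) = (-0.0041834822)/15 = -0.0002788988
R = A(h/2) + (A(h/2) − A(h))/15 = 1.2098596267 − 0.0002788988 = 1.2095807279

1.209581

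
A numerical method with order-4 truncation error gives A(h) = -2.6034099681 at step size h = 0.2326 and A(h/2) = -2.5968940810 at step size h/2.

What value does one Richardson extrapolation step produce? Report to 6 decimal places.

Error is O(h^4); halving h shrinks it by 2^4 = 16.
Numerator 16 × A(h/2) − A(h) = 16 × (-2.5968940810) − (-2.6034099681) = -38.9468953279
Extrapolated: (-38.9468953279) / 15 = -2.5964596885
Correction |R − A(h/2)| = 4.344e-04; gap |A(h/2) − A(h)| = 6.516e-03.

-2.596460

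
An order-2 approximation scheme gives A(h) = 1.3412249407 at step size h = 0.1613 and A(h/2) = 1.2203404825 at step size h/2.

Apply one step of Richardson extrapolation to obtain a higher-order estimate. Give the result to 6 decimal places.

r = 2: numerator weight 4, denominator 3.
A(h/2) − A(h) = 1.2203404825 − 1.3412249407 = -0.1208844582
Divide by 2^2 − 1 = 3: (-0.1208844582)/3 = -0.0402948194
R = 1.2203404825 − 0.0402948194 = 1.1800456631

1.180046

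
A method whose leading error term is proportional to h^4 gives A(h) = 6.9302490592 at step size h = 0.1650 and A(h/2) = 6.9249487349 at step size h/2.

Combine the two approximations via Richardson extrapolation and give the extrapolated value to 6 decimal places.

6.924595

Order 4 gives 2^r = 16 and 2^r − 1 = 15.
2^4 × A(h/2) = 110.7991797584; minus A(h) gives 103.8689306992.
Divide by 2^4 − 1 = 15.
Result: 6.9245953799
Correction |R − A(h/2)| = 3.534e-04; gap |A(h/2) − A(h)| = 5.300e-03.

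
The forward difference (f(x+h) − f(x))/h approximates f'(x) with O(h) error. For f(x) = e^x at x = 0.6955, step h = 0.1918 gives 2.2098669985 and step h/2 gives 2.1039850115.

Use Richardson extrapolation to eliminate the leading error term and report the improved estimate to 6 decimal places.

1.998103

Leading term ∝ h^1; use weight 2 = 2^1.
2^1*A(h/2) = 4.2079700230; minus A(h) gives 1.9981030245.
Extrapolated: 1.9981030245 / 1 = 1.9981030245
Shift from A(h/2): −0.1058819870.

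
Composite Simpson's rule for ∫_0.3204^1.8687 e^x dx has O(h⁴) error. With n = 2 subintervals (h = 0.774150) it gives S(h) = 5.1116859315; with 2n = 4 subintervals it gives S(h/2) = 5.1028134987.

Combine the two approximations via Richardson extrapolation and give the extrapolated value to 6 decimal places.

Order 4 gives 2^r = 16 and 2^r − 1 = 15.
A(h/2) − A(h) = 5.1028134987 − 5.1116859315 = -0.0088724328
Correction (A(h/2) − A(h))/(16 − 1) = (-0.0088724328)/15 = -0.0005914955
R = 5.1028134987 − 0.0005914955 = 5.1022220032
Shift from A(h/2): −0.0005914955.

5.102222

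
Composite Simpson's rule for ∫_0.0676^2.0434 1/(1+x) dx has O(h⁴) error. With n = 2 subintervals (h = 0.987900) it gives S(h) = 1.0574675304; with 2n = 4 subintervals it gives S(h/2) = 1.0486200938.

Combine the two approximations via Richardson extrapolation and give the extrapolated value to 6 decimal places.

1.048030

Order 4 gives 2^r = 16 and 2^r − 1 = 15.
Numerator 16 × A(h/2) − A(h) = 16 × 1.0486200938 − 1.0574675304 = 15.7204539704
Extrapolated: 15.7204539704 / 15 = 1.0480302647
Gap between inputs: 8.847e-03; correction applied: −0.0005898291.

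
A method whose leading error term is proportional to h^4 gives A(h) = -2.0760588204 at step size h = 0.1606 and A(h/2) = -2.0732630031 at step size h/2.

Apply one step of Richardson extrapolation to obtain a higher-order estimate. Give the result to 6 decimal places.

-2.073077

r = 4: numerator weight 16, denominator 15.
Top: 16(-2.0732630031) − (-2.0760588204) = -31.0961492292
Denominator 16 − 1 = 15.
(16·(-2.0732630031) − (-2.0760588204))/(16 − 1) = -2.0730766153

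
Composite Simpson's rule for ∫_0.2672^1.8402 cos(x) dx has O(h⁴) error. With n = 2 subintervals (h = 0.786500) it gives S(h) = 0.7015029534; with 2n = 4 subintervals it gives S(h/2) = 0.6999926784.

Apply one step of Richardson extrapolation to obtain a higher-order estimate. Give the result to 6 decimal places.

r = 4, so 2^r = 16.
16·0.6999926784 = 11.1998828544; 11.1998828544 − 0.7015029534 = 10.4983799010
Denominator 16 − 1 = 15.
R = 10.4983799010/15 = 0.6998919934

0.699892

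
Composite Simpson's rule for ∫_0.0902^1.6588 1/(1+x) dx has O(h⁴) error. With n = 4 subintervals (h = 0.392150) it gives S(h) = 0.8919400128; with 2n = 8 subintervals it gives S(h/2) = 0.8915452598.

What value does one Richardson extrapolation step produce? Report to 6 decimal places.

Method order is 4; weight 2^4 = 16.
16*0.8915452598 − 0.8919400128 = 13.3727841440
Extrapolated: 13.3727841440 / 15 = 0.8915189429
Shift from A(h/2): −0.0000263169.

0.891519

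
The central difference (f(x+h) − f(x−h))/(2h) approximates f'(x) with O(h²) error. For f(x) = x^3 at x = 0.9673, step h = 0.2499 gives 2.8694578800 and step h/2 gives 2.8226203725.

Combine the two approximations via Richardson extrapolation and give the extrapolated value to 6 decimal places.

Method order is 2; weight 2^2 = 4.
A(h/2) − A(h) = 2.8226203725 − 2.8694578800 = -0.0468375075
Divide by 2^2 − 1 = 3: (-0.0468375075)/3 = -0.0156125025
R = A(h/2) + (A(h/2) − A(h))/3 = 2.8226203725 − 0.0156125025 = 2.8070078700
Gap between inputs: 4.684e-02; correction applied: −0.0156125025.

2.807008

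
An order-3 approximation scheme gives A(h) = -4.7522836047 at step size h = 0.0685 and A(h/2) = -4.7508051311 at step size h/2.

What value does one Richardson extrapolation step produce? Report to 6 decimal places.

-4.750594

r = 3, so 2^r = 8.
8×(-4.7508051311) − (-4.7522836047) = -33.2541574441
Extrapolated: (-33.2541574441) / 7 = -4.7505939206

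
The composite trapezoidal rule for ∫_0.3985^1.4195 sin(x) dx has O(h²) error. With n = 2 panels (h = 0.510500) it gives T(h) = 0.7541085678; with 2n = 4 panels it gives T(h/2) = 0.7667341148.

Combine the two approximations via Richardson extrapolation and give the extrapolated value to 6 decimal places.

0.770943

Leading term ∝ h^2; use weight 4 = 2^2.
4×0.7667341148 = 3.0669364592; 3.0669364592 − 0.7541085678 = 2.3128278914
Denominator 4 − 1 = 3.
2.3128278914 ÷ 3 = 0.7709426305
Shift from A(h/2): +0.0042085157.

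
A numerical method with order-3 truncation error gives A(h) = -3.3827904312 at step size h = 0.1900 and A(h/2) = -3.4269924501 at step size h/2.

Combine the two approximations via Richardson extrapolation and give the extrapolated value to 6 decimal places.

Error is O(h^3); halving h shrinks it by 2^3 = 8.
8*(-3.4269924501) = -27.4159396008; subtract (-3.3827904312) → -24.0331491696
R = (-24.0331491696)/7 = -3.4333070242
Shift from A(h/2): −0.0063145741.

-3.433307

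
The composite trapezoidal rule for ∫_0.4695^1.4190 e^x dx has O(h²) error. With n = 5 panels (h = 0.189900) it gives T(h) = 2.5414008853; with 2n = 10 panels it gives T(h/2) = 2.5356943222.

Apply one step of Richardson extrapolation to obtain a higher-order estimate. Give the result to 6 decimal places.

2.533792

Error is O(h^2); halving h shrinks it by 2^2 = 4.
Weighted: 10.1427772888 − 2.5414008853 = 7.6013764035
7.6013764035 ÷ 3 = 2.5337921345
Correction |R − A(h/2)| = 1.902e-03; gap |A(h/2) − A(h)| = 5.707e-03.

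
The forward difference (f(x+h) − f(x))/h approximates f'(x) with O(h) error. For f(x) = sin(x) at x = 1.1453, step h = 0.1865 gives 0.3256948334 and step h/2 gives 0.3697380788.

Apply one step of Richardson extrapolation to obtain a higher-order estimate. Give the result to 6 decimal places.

0.413781

r = 1, so 2^r = 2.
2×0.3697380788 = 0.7394761576; 0.7394761576 − 0.3256948334 = 0.4137813242
Divide by 2^1 − 1 = 1.
R = 0.4137813242/1 = 0.4137813242
Correction |R − A(h/2)| = 4.404e-02; gap |A(h/2) − A(h)| = 4.404e-02.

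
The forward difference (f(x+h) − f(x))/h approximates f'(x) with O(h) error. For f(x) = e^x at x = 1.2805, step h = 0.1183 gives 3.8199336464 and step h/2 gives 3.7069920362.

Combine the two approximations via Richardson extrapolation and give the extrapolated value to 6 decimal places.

Order 1 gives 2^r = 2 and 2^r − 1 = 1.
2 × 3.7069920362 − 3.8199336464 = 3.5940504260
Divide by 2^1 − 1 = 1.
Extrapolated: 3.5940504260 / 1 = 3.5940504260

3.594050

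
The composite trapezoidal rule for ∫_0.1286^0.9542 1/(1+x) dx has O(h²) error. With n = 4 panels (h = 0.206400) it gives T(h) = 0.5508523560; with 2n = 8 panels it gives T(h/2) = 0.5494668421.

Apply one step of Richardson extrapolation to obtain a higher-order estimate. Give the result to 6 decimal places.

Method order is 2; weight 2^2 = 4.
4 × 0.5494668421 = 2.1978673684; 2.1978673684 − 0.5508523560 = 1.6470150124
Divide by 2^2 − 1 = 3.
Extrapolated: 1.6470150124 / 3 = 0.5490050041

0.549005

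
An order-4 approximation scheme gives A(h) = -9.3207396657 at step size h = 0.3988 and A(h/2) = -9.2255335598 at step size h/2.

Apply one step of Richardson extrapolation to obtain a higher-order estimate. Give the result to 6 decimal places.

Error is O(h^4); halving h shrinks it by 2^4 = 16.
16·(-9.2255335598) = -147.6085369568; subtract (-9.3207396657) → -138.2877972911
Denominator 16 − 1 = 15.
(-138.2877972911) ÷ 15 = -9.2191864861

-9.219186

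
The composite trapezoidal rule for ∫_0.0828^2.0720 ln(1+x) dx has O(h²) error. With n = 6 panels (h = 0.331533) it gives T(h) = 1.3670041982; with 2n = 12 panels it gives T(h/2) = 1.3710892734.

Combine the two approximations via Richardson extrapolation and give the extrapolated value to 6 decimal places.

With r = 2 the leading error scales as h^2, so the weight is 2^2 = 4.
4·1.3710892734 = 5.4843570936; subtract 1.3670041982 → 4.1173528954
(4·1.3710892734 − 1.3670041982)/(4 − 1) = 1.3724509651
Gap between inputs: 4.085e-03; correction applied: +0.0013616917.

1.372451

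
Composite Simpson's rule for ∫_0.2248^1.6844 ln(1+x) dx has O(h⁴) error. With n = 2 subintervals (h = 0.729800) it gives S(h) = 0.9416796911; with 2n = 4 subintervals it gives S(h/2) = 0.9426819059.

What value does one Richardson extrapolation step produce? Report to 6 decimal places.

Method order is 4; weight 2^4 = 16.
16*0.9426819059 − 0.9416796911 = 14.1412308033
Divide by 2^4 − 1 = 15.
R = 14.1412308033/15 = 0.9427487202

0.942749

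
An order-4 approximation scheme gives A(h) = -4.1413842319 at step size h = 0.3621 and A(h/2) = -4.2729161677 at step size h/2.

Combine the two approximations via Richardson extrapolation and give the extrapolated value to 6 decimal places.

-4.281685

The method has order 4: 2^4 = 16.
A(h/2) − A(h) = -4.2729161677 − (-4.1413842319) = -0.1315319358
Divide by 2^4 − 1 = 15: (-0.1315319358)/15 = -0.0087687957
R = A(h/2) + (A(h/2) − A(h))/15 = -4.2729161677 − 0.0087687957 = -4.2816849634
Correction |R − A(h/2)| = 8.769e-03; gap |A(h/2) − A(h)| = 1.315e-01.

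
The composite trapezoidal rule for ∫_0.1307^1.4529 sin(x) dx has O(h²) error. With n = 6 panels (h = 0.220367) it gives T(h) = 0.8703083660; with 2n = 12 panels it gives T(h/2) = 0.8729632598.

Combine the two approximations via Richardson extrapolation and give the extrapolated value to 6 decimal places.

Error is O(h^2); halving h shrinks it by 2^2 = 4.
4 × 0.8729632598 = 3.4918530392; subtract 0.8703083660 → 2.6215446732
Denominator 4 − 1 = 3.
2.6215446732 ÷ 3 = 0.8738482244

0.873848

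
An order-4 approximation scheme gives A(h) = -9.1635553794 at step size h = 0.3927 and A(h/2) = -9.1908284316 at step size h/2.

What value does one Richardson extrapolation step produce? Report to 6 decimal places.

-9.192647

r = 4, so 2^r = 16.
2^4·A(h/2) = -147.0532549056; minus A(h) gives -137.8896995262.
Divide by 2^4 − 1 = 15.
So the Richardson estimate is -9.1926466351.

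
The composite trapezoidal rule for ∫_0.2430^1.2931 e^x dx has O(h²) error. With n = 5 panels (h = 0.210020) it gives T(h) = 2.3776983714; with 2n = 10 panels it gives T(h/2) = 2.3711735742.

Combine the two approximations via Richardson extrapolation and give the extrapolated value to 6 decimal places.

r = 2, so 2^r = 4.
Numerator 4·A(h/2) − A(h) = 4·2.3711735742 − 2.3776983714 = 7.1069959254
7.1069959254 ÷ 3 = 2.3689986418
Shift from A(h/2): −0.0021749324.

2.368999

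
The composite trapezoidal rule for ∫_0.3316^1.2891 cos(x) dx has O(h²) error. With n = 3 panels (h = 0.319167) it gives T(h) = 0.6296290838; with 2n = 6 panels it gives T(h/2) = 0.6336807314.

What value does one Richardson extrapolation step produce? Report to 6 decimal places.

0.635031

Error is O(h^2); halving h shrinks it by 2^2 = 4.
4 × 0.6336807314 = 2.5347229256; 2.5347229256 − 0.6296290838 = 1.9050938418
Extrapolated: 1.9050938418 / 3 = 0.6350312806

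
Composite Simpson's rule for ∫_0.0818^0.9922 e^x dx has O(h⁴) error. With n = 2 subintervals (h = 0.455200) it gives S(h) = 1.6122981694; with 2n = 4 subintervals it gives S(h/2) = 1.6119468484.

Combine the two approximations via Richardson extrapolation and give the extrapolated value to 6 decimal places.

1.611923

Leading term ∝ h^4; use weight 16 = 2^4.
Top: 16(1.6119468484) − (1.6122981694) = 24.1788514050
Denominator 16 − 1 = 15.
Extrapolated: 24.1788514050 / 15 = 1.6119234270
Gap between inputs: 3.513e-04; correction applied: −0.0000234214.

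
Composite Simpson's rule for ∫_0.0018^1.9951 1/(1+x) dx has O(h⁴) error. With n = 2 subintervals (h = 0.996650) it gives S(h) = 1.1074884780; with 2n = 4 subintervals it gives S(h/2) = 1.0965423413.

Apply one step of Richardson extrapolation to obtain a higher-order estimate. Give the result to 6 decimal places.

1.095813

The method has order 4: 2^4 = 16.
Top: 16(1.0965423413) − (1.1074884780) = 16.4371889828
R = 16.4371889828/15 = 1.0958125989
Shift from A(h/2): −0.0007297424.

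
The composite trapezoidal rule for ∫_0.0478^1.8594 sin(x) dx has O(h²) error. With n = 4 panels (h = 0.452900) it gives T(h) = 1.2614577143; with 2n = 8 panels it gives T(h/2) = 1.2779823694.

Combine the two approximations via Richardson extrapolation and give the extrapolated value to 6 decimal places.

1.283491

Order 2 gives 2^r = 4 and 2^r − 1 = 3.
2^2×A(h/2) = 5.1119294776; minus A(h) gives 3.8504717633.
3.8504717633 ÷ 3 = 1.2834905878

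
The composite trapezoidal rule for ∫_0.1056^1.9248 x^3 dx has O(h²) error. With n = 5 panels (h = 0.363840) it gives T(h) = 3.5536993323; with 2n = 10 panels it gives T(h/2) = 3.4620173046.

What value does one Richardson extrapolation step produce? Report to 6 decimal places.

3.431457

r = 2, so 2^r = 4.
4 × 3.4620173046 − 3.5536993323 = 10.2943698861
Denominator 4 − 1 = 3.
Result: 3.4314566287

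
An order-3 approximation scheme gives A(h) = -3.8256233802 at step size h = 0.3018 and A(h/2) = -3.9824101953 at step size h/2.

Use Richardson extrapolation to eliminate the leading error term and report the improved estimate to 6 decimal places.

Method order is 3; weight 2^3 = 8.
2^3*A(h/2) = -31.8592815624; minus A(h) gives -28.0336581822.
(-28.0336581822) ÷ 7 = -4.0048083117

-4.004808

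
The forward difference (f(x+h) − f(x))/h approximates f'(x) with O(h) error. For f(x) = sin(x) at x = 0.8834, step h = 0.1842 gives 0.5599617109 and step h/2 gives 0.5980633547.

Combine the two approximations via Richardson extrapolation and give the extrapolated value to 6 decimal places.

0.636165

Leading term ∝ h^1; use weight 2 = 2^1.
2^1×A(h/2) = 1.1961267094; minus A(h) gives 0.6361649985.
Divide by 2^1 − 1 = 1.
0.6361649985 ÷ 1 = 0.6361649985
Gap between inputs: 3.810e-02; correction applied: +0.0381016438.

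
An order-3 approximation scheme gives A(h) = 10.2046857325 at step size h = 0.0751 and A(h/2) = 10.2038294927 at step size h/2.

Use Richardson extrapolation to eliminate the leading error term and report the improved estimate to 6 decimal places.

With r = 3 the leading error scales as h^3, so the weight is 2^3 = 8.
8×10.2038294927 = 81.6306359416; subtract 10.2046857325 → 71.4259502091
R = 71.4259502091/7 = 10.2037071727
Shift from A(h/2): −0.0001223200.

10.203707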